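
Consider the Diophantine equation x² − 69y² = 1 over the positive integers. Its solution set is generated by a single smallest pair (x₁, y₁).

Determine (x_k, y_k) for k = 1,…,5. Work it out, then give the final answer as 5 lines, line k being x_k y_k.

7775 936
120901249 14554800
1880014414175 226327139064
29234224019520001 3519386997890400
454592181623521601375 54726467590868580936

√69 → a₀=8, period (3,3,1,4,1,3,3,16); ℓ=8 even so k=7
a_0=8:  p_0=8·1+0=8,  q_0=8·0+1=1
a_1=3:  p_1=3·8+1=25,  q_1=3·1+0=3
a_2=3:  p_2=3·25+8=83,  q_2=3·3+1=10
…
a_4=4:  p_4=4·108+83=515,  q_4=4·13+10=62
a_5=1:  p_5=1·515+108=623,  q_5=1·62+13=75
a_6=3:  p_6=3·623+515=2384,  q_6=3·75+62=287
a_7=3:  p_7=3·2384+623=7775,  q_7=3·287+75=936
→ (7775, 936).  Check: 7775²=60450625, 69·936²=60450624, difference 1.
k=2:  x_2 = 7775·7775+69·936·936 = 120901249,  y_2 = 7775·936+936·7775 = 14554800
k=3:  x_3 = 7775·120901249+69·936·14554800 = 1880014414175,  y_3 = 7775·14554800+936·120901249 = 226327139064
k=4:  x_4 = 7775·1880014414175+69·936·226327139064 = 29234224019520001,  y_4 = 7775·226327139064+936·1880014414175 = 3519386997890400
k=5:  x_5 = 7775·29234224019520001+69·936·3519386997890400 = 454592181623521601375,  y_5 = 7775·3519386997890400+936·29234224019520001 = 54726467590868580936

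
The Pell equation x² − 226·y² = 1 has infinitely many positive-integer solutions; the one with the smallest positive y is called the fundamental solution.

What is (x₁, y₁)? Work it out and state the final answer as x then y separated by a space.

451 30

√226 = [15; 30, …], period ℓ=1 (odd) → k=1
a_0=15:  p_0=15·1+0=15,  q_0=15·0+1=1
a_1=30:  p_1=30·15+1=451,  q_1=30·1+0=30
→ (451, 30).  Check: 451²=203401, 226·30²=203400, difference 1.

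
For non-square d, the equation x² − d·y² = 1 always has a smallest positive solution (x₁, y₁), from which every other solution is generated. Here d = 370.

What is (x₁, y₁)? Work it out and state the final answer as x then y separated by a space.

[19; 4,4,38] for √370; ℓ=3 ⇒ convergent index 5
i=0: a=19 ⇒ p=19, q=1
…
i=3: a=38 ⇒ p=12503, q=650
i=4: a=4 ⇒ p=50339, q=2617
i=5: a=4 ⇒ p=213859, q=11118
→ (213859, 11118).  Check: 213859²=45735671881, 370·11118²=45735671880, difference 1.

213859 11118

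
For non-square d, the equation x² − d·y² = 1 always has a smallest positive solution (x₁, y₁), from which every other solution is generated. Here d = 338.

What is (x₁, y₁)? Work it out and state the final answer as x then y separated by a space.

√338 → a₀=18, period (2,1,1,2,36); ℓ=5 odd so k=9
a_0=18:  p_0=18·1+0=18,  q_0=18·0+1=1
a_1=2:  p_1=2·18+1=37,  q_1=2·1+0=2
a_2=1:  p_2=1·37+18=55,  q_2=1·2+1=3
…
a_4=2:  p_4=2·92+55=239,  q_4=2·5+3=13
…
a_6=2:  p_6=2·8696+239=17631,  q_6=2·473+13=959
a_7=1:  p_7=1·17631+8696=26327,  q_7=1·959+473=1432
a_8=1:  p_8=1·26327+17631=43958,  q_8=1·1432+959=2391
a_9=2:  p_9=2·43958+26327=114243,  q_9=2·2391+1432=6214
fundamental: x₁=114243, y₁=6214  (since 13051463049 − 338·38613796 = 1)

114243 6214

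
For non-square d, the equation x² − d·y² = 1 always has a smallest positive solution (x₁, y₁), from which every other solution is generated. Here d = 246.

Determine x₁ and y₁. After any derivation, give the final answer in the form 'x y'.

88805 5662

√246 = [15; 1,2,5,1,14,1,5,2,1,30, …], period ℓ=10 (even) → k=9
i=0: a=15 ⇒ p=15, q=1
i=1: a=1 ⇒ p=16, q=1
i=2: a=2 ⇒ p=47, q=3
i=3: a=5 ⇒ p=251, q=16
i=4: a=1 ⇒ p=298, q=19
i=5: a=14 ⇒ p=4423, q=282
i=6: a=1 ⇒ p=4721, q=301
…
i=8: a=2 ⇒ p=60777, q=3875
i=9: a=1 ⇒ p=88805, q=5662
(x₁, y₁) = (88805, 5662);  88805² − 246·5662² = 1 ✓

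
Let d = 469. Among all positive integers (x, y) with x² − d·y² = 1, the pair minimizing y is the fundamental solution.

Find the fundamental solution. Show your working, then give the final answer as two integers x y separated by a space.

137215 6336

[21; 1,1,1,10,6,10,1,1,1,42] for √469; ℓ=10 ⇒ convergent index 9
k=0  a_k=21  p_k/q_k = 21/1
k=1  a_k=1  p_k/q_k = 22/1
…
k=3  a_k=1  p_k/q_k = 65/3
k=4  a_k=10  p_k/q_k = 693/32
k=5  a_k=6  p_k/q_k = 4223/195
…
k=7  a_k=1  p_k/q_k = 47146/2177
k=8  a_k=1  p_k/q_k = 90069/4159
k=9  a_k=1  p_k/q_k = 137215/6336
(x₁, y₁) = (137215, 6336);  137215² − 469·6336² = 1 ✓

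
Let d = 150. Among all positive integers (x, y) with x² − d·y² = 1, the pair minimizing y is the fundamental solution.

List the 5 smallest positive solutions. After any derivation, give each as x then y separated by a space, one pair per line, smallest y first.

49 4
4801 392
470449 38412
46099201 3763984
4517251249 368832020

d=150: √d = [12; 4,24] (ℓ=2, even), read p_1/q_1
a_0=12:  p_0=12·1+0=12,  q_0=12·0+1=1
a_1=4:  p_1=4·12+1=49,  q_1=4·1+0=4
(x₁, y₁) = (49, 4);  49² − 150·4² = 1 ✓
(x_2, y_2) = (49·49 + 150·4·4, 49·4 + 4·49) = (4801, 392)
(x_3, y_3) = (49·4801 + 150·4·392, 49·392 + 4·4801) = (470449, 38412)
(x_4, y_4) = (49·470449 + 150·4·38412, 49·38412 + 4·470449) = (46099201, 3763984)
(x_5, y_5) = (49·46099201 + 150·4·3763984, 49·3763984 + 4·46099201) = (4517251249, 368832020)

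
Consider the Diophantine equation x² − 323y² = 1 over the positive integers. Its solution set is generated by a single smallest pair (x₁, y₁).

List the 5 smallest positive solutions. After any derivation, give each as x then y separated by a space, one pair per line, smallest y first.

[17; 1,34] for √323; ℓ=2 ⇒ convergent index 1
a_0=17:  p_0=17·1+0=17,  q_0=17·0+1=1
a_1=1:  p_1=1·17+1=18,  q_1=1·1+0=1
fundamental: x₁=18, y₁=1  (since 324 − 323·1 = 1)
(x_2, y_2) = (18·18 + 323·1·1, 18·1 + 1·18) = (647, 36)
(x_3, y_3) = (18·647 + 323·1·36, 18·36 + 1·647) = (23274, 1295)
(x_4, y_4) = (18·23274 + 323·1·1295, 18·1295 + 1·23274) = (837217, 46584)
(x_5, y_5) = (18·837217 + 323·1·46584, 18·46584 + 1·837217) = (30116538, 1675729)

18 1
647 36
23274 1295
837217 46584
30116538 1675729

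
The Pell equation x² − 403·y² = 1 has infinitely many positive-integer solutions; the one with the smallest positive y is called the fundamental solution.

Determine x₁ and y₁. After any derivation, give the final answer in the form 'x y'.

√403 = [20; 13,2,1,3,1,3,1,2,13,40, …], period ℓ=10 (even) → k=9
step 0: (20, 1)  from 20·(1,0) + (0,1)
step 1: (261, 13)  from 13·(20,1) + (1,0)
…
step 4: (2951, 147)  from 3·(803,40) + (542,27)
…
step 6: (14213, 708)  from 3·(3754,187) + (2951,147)
…
step 8: (50147, 2498)  from 2·(17967,895) + (14213,708)
step 9: (669878, 33369)  from 13·(50147,2498) + (17967,895)
→ (669878, 33369).  Check: 669878²=448736534884, 403·33369²=448736534883, difference 1.

669878 33369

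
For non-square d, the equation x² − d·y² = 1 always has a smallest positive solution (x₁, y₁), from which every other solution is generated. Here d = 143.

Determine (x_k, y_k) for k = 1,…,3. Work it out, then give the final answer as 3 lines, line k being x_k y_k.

√143 → a₀=11, period (1,22); ℓ=2 even so k=1
a_0=11:  p_0=11·1+0=11,  q_0=11·0+1=1
a_1=1:  p_1=1·11+1=12,  q_1=1·1+0=1
(x₁, y₁) = (12, 1);  12² − 143·1² = 1 ✓
(x_2, y_2) = (12·12 + 143·1·1, 12·1 + 1·12) = (287, 24)
(x_3, y_3) = (12·287 + 143·1·24, 12·24 + 1·287) = (6876, 575)

12 1
287 24
6876 575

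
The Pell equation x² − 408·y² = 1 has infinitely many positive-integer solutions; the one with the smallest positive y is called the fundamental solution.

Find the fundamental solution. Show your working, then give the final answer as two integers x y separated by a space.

101 5

√408 = [20; 5,40, …], period ℓ=2 (even) → k=1
i=0: a=20 ⇒ p=20, q=1
i=1: a=5 ⇒ p=101, q=5
(x₁, y₁) = (101, 5);  101² − 408·5² = 1 ✓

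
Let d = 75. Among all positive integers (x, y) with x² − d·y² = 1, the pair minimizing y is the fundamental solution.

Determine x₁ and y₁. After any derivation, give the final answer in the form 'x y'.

26 3

√75 → a₀=8, period (1,1,1,16); ℓ=4 even so k=3
i=0: a=8 ⇒ p=8, q=1
…
i=2: a=1 ⇒ p=17, q=2
i=3: a=1 ⇒ p=26, q=3
→ (26, 3).  Check: 26²=676, 75·3²=675, difference 1.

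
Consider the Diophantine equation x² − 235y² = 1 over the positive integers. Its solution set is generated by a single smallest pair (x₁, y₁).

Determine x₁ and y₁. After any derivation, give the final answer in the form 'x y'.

46 3

√235 → a₀=15, period (3,30); ℓ=2 even so k=1
a_0=15:  p_0=15·1+0=15,  q_0=15·0+1=1
a_1=3:  p_1=3·15+1=46,  q_1=3·1+0=3
(x₁, y₁) = (46, 3);  46² − 235·3² = 1 ✓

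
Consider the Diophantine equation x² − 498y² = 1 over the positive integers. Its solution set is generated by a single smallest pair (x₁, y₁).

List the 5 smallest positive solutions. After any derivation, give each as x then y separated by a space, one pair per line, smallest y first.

179777 8056
64639539457 2896567024
23241404969742401 1041472259739240
8356540122426119709697 374465516875386131936
3004627427155559641130652737 134640574453571113022377304

[22; 3,6,22,6,3,44] for √498; ℓ=6 ⇒ convergent index 5
k=0  a_k=22  p_k/q_k = 22/1
…
k=3  a_k=22  p_k/q_k = 9395/421
k=4  a_k=6  p_k/q_k = 56794/2545
k=5  a_k=3  p_k/q_k = 179777/8056
fundamental: x₁=179777, y₁=8056  (since 32319769729 − 498·64899136 = 1)
n=2: (179777,8056)∘(179777,8056) = (179777·179777+498·8056·8056, 179777·8056+8056·179777) = (64639539457,2896567024)
n=3: (64639539457,2896567024)∘(179777,8056) = (179777·64639539457+498·8056·2896567024, 179777·2896567024+8056·64639539457) = (23241404969742401,1041472259739240)
n=4: (23241404969742401,1041472259739240)∘(179777,8056) = (179777·23241404969742401+498·8056·1041472259739240, 179777·1041472259739240+8056·23241404969742401) = (8356540122426119709697,374465516875386131936)
n=5: (8356540122426119709697,374465516875386131936)∘(179777,8056) = (179777·8356540122426119709697+498·8056·374465516875386131936, 179777·374465516875386131936+8056·8356540122426119709697) = (3004627427155559641130652737,134640574453571113022377304)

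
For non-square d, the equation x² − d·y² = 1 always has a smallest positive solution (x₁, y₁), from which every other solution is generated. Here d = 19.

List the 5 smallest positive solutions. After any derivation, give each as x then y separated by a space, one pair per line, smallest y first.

√19 → a₀=4, period (2,1,3,1,2,8); ℓ=6 even so k=5
step 0: (4, 1)  from 4·(1,0) + (0,1)
step 1: (9, 2)  from 2·(4,1) + (1,0)
step 2: (13, 3)  from 1·(9,2) + (4,1)
step 3: (48, 11)  from 3·(13,3) + (9,2)
step 4: (61, 14)  from 1·(48,11) + (13,3)
step 5: (170, 39)  from 2·(61,14) + (48,11)
(x₁, y₁) = (170, 39);  170² − 19·39² = 1 ✓
n=2: (170,39)∘(170,39) = (170·170+19·39·39, 170·39+39·170) = (57799,13260)
n=3: (57799,13260)∘(170,39) = (170·57799+19·39·13260, 170·13260+39·57799) = (19651490,4508361)
n=4: (19651490,4508361)∘(170,39) = (170·19651490+19·39·4508361, 170·4508361+39·19651490) = (6681448801,1532829480)
n=5: (6681448801,1532829480)∘(170,39) = (170·6681448801+19·39·1532829480, 170·1532829480+39·6681448801) = (2271672940850,521157514839)

170 39
57799 13260
19651490 4508361
6681448801 1532829480
2271672940850 521157514839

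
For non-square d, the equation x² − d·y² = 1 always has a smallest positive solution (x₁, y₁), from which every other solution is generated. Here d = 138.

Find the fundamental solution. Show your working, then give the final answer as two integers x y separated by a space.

√138 → a₀=11, period (1,2,1,22); ℓ=4 even so k=3
a_0=11:  p_0=11·1+0=11,  q_0=11·0+1=1
…
a_2=2:  p_2=2·12+11=35,  q_2=2·1+1=3
a_3=1:  p_3=1·35+12=47,  q_3=1·3+1=4
→ (47, 4).  Check: 47²=2209, 138·4²=2208, difference 1.

47 4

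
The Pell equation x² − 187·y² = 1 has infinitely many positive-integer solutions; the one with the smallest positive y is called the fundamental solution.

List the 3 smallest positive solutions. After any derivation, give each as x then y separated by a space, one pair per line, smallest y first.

1682 123
5658247 413772
19034341226 1391928885

[13; 1,2,13,2,1,26] for √187; ℓ=6 ⇒ convergent index 5
k=0  a_k=13  p_k/q_k = 13/1
…
k=3  a_k=13  p_k/q_k = 547/40
k=4  a_k=2  p_k/q_k = 1135/83
k=5  a_k=1  p_k/q_k = 1682/123
→ (1682, 123).  Check: 1682²=2829124, 187·123²=2829123, difference 1.
k=2:  x_2 = 1682·1682+187·123·123 = 5658247,  y_2 = 1682·123+123·1682 = 413772
k=3:  x_3 = 1682·5658247+187·123·413772 = 19034341226,  y_3 = 1682·413772+123·5658247 = 1391928885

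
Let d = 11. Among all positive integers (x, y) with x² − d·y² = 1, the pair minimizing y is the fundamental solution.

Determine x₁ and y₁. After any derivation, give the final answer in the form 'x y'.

√11 → a₀=3, period (3,6); ℓ=2 even so k=1
step 0: (3, 1)  from 3·(1,0) + (0,1)
step 1: (10, 3)  from 3·(3,1) + (1,0)
fundamental: x₁=10, y₁=3  (since 100 − 11·9 = 1)

10 3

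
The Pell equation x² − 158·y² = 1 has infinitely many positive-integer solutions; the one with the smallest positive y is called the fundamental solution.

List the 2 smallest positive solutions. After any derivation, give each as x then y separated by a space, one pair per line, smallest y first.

7743 616
119908097 9539376

[12; 1,1,3,12,3,1,1,24] for √158; ℓ=8 ⇒ convergent index 7
a_0=12:  p_0=12·1+0=12,  q_0=12·0+1=1
…
a_2=1:  p_2=1·13+12=25,  q_2=1·1+1=2
a_3=3:  p_3=3·25+13=88,  q_3=3·2+1=7
a_4=12:  p_4=12·88+25=1081,  q_4=12·7+2=86
a_5=3:  p_5=3·1081+88=3331,  q_5=3·86+7=265
a_6=1:  p_6=1·3331+1081=4412,  q_6=1·265+86=351
a_7=1:  p_7=1·4412+3331=7743,  q_7=1·351+265=616
→ (7743, 616).  Check: 7743²=59954049, 158·616²=59954048, difference 1.
k=2:  x_2 = 7743·7743+158·616·616 = 119908097,  y_2 = 7743·616+616·7743 = 9539376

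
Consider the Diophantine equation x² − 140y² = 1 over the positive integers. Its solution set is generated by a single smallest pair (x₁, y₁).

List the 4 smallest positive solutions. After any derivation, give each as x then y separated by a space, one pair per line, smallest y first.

d=140: √d = [11; 1,4,1,22] (ℓ=4, even), read p_3/q_3
a_0=11:  p_0=11·1+0=11,  q_0=11·0+1=1
a_1=1:  p_1=1·11+1=12,  q_1=1·1+0=1
a_2=4:  p_2=4·12+11=59,  q_2=4·1+1=5
a_3=1:  p_3=1·59+12=71,  q_3=1·5+1=6
→ (71, 6).  Check: 71²=5041, 140·6²=5040, difference 1.
k=2:  x_2 = 71·71+140·6·6 = 10081,  y_2 = 71·6+6·71 = 852
k=3:  x_3 = 71·10081+140·6·852 = 1431431,  y_3 = 71·852+6·10081 = 120978
k=4:  x_4 = 71·1431431+140·6·120978 = 203253121,  y_4 = 71·120978+6·1431431 = 17178024

71 6
10081 852
1431431 120978
203253121 17178024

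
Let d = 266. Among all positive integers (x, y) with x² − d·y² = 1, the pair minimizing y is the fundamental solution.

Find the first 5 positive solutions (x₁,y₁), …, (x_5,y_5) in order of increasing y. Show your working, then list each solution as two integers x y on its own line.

685 42
938449 57540
1285674445 78829758
1761373051201 107996710920
2413079794470925 147955415130642

d=266: √d = [16; 3,4,3,32] (ℓ=4, even), read p_3/q_3
step 0: (16, 1)  from 16·(1,0) + (0,1)
step 1: (49, 3)  from 3·(16,1) + (1,0)
step 2: (212, 13)  from 4·(49,3) + (16,1)
step 3: (685, 42)  from 3·(212,13) + (49,3)
fundamental: x₁=685, y₁=42  (since 469225 − 266·1764 = 1)
(x_2, y_2) = (685·685 + 266·42·42, 685·42 + 42·685) = (938449, 57540)
(x_3, y_3) = (685·938449 + 266·42·57540, 685·57540 + 42·938449) = (1285674445, 78829758)
(x_4, y_4) = (685·1285674445 + 266·42·78829758, 685·78829758 + 42·1285674445) = (1761373051201, 107996710920)
(x_5, y_5) = (685·1761373051201 + 266·42·107996710920, 685·107996710920 + 42·1761373051201) = (2413079794470925, 147955415130642)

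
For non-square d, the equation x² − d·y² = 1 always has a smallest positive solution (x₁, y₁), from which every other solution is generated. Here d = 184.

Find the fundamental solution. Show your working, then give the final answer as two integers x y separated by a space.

[13; 1,1,3,2,1,2,1,2,3,1,1,26] for √184; ℓ=12 ⇒ convergent index 11
k=0  a_k=13  p_k/q_k = 13/1
k=1  a_k=1  p_k/q_k = 14/1
k=2  a_k=1  p_k/q_k = 27/2
…
k=4  a_k=2  p_k/q_k = 217/16
…
k=7  a_k=1  p_k/q_k = 1153/85
…
k=9  a_k=3  p_k/q_k = 10594/781
k=10  a_k=1  p_k/q_k = 13741/1013
k=11  a_k=1  p_k/q_k = 24335/1794
(x₁, y₁) = (24335, 1794);  24335² − 184·1794² = 1 ✓

24335 1794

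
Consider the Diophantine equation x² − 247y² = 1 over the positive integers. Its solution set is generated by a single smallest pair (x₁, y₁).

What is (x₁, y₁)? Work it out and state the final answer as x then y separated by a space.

85292 5427

√247 = [15; 1,2,1,1,9,1,9,1,1,2,1,30, …], period ℓ=12 (even) → k=11
step 0: (15, 1)  from 15·(1,0) + (0,1)
step 1: (16, 1)  from 1·(15,1) + (1,0)
step 2: (47, 3)  from 2·(16,1) + (15,1)
step 3: (63, 4)  from 1·(47,3) + (16,1)
step 4: (110, 7)  from 1·(63,4) + (47,3)
step 5: (1053, 67)  from 9·(110,7) + (63,4)
step 6: (1163, 74)  from 1·(1053,67) + (110,7)
step 7: (11520, 733)  from 9·(1163,74) + (1053,67)
…
step 9: (24203, 1540)  from 1·(12683,807) + (11520,733)
step 10: (61089, 3887)  from 2·(24203,1540) + (12683,807)
step 11: (85292, 5427)  from 1·(61089,3887) + (24203,1540)
(x₁, y₁) = (85292, 5427);  85292² − 247·5427² = 1 ✓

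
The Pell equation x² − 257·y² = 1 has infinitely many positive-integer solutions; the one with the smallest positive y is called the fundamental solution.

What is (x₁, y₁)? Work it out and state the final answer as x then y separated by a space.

√257 → a₀=16, period (32); ℓ=1 odd so k=1
a_0=16:  p_0=16·1+0=16,  q_0=16·0+1=1
a_1=32:  p_1=32·16+1=513,  q_1=32·1+0=32
fundamental: x₁=513, y₁=32  (since 263169 − 257·1024 = 1)

513 32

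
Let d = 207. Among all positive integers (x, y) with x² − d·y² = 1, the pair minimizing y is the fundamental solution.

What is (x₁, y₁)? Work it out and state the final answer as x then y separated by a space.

[14; 2,1,1,2,1,1,2,28] for √207; ℓ=8 ⇒ convergent index 7
a_0=14:  p_0=14·1+0=14,  q_0=14·0+1=1
a_1=2:  p_1=2·14+1=29,  q_1=2·1+0=2
a_2=1:  p_2=1·29+14=43,  q_2=1·2+1=3
a_3=1:  p_3=1·43+29=72,  q_3=1·3+2=5
…
a_5=1:  p_5=1·187+72=259,  q_5=1·13+5=18
a_6=1:  p_6=1·259+187=446,  q_6=1·18+13=31
a_7=2:  p_7=2·446+259=1151,  q_7=2·31+18=80
(x₁, y₁) = (1151, 80);  1151² − 207·80² = 1 ✓

1151 80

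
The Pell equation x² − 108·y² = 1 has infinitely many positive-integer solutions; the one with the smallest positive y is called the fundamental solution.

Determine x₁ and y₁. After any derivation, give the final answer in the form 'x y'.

1351 130

√108 → a₀=10, period (2,1,1,4,1,1,2,20); ℓ=8 even so k=7
step 0: (10, 1)  from 10·(1,0) + (0,1)
…
step 3: (52, 5)  from 1·(31,3) + (21,2)
step 4: (239, 23)  from 4·(52,5) + (31,3)
…
step 6: (530, 51)  from 1·(291,28) + (239,23)
step 7: (1351, 130)  from 2·(530,51) + (291,28)
(x₁, y₁) = (1351, 130);  1351² − 108·130² = 1 ✓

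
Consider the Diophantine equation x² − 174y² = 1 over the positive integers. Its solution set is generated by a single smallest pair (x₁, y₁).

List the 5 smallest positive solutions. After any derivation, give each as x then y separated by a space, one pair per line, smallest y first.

√174 → a₀=13, period (5,4,5,26); ℓ=4 even so k=3
i=0: a=13 ⇒ p=13, q=1
…
i=2: a=4 ⇒ p=277, q=21
i=3: a=5 ⇒ p=1451, q=110
(x₁, y₁) = (1451, 110);  1451² − 174·110² = 1 ✓
k=2:  x_2 = 1451·1451+174·110·110 = 4210801,  y_2 = 1451·110+110·1451 = 319220
k=3:  x_3 = 1451·4210801+174·110·319220 = 12219743051,  y_3 = 1451·319220+110·4210801 = 926376330
k=4:  x_4 = 1451·12219743051+174·110·926376330 = 35461690123201,  y_4 = 1451·926376330+110·12219743051 = 2688343790440
k=5:  x_5 = 1451·35461690123201+174·110·2688343790440 = 102909812517786251,  y_5 = 1451·2688343790440+110·35461690123201 = 7801572753480550

1451 110
4210801 319220
12219743051 926376330
35461690123201 2688343790440
102909812517786251 7801572753480550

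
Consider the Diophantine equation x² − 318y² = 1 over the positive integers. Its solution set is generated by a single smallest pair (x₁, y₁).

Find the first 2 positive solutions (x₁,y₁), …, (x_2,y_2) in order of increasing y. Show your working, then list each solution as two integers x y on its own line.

107 6
22897 1284

d=318: √d = [17; 1,4,1,34] (ℓ=4, even), read p_3/q_3
k=0  a_k=17  p_k/q_k = 17/1
k=1  a_k=1  p_k/q_k = 18/1
k=2  a_k=4  p_k/q_k = 89/5
k=3  a_k=1  p_k/q_k = 107/6
→ (107, 6).  Check: 107²=11449, 318·6²=11448, difference 1.
k=2:  x_2 = 107·107+318·6·6 = 22897,  y_2 = 107·6+6·107 = 1284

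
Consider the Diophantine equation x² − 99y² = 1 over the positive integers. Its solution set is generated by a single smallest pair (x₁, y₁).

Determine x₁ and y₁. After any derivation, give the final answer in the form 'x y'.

10 1

d=99: √d = [9; 1,18] (ℓ=2, even), read p_1/q_1
k=0  a_k=9  p_k/q_k = 9/1
k=1  a_k=1  p_k/q_k = 10/1
fundamental: x₁=10, y₁=1  (since 100 − 99·1 = 1)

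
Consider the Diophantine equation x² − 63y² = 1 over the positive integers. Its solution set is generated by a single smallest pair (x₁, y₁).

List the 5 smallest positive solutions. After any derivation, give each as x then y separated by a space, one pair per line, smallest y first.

8 1
127 16
2024 255
32257 4064
514088 64769

√63 = [7; 1,14, …], period ℓ=2 (even) → k=1
a_0=7:  p_0=7·1+0=7,  q_0=7·0+1=1
a_1=1:  p_1=1·7+1=8,  q_1=1·1+0=1
→ (8, 1).  Check: 8²=64, 63·1²=63, difference 1.
k=2:  x_2 = 8·8+63·1·1 = 127,  y_2 = 8·1+1·8 = 16
k=3:  x_3 = 8·127+63·1·16 = 2024,  y_3 = 8·16+1·127 = 255
k=4:  x_4 = 8·2024+63·1·255 = 32257,  y_4 = 8·255+1·2024 = 4064
k=5:  x_5 = 8·32257+63·1·4064 = 514088,  y_5 = 8·4064+1·32257 = 64769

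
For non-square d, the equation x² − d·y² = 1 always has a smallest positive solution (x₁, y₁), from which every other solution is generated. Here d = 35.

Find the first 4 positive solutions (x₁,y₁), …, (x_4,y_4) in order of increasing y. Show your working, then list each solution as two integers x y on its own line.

√35 → a₀=5, period (1,10); ℓ=2 even so k=1
a_0=5:  p_0=5·1+0=5,  q_0=5·0+1=1
a_1=1:  p_1=1·5+1=6,  q_1=1·1+0=1
→ (6, 1).  Check: 6²=36, 35·1²=35, difference 1.
(6+1√35)^2 = 71 + 12√35
(6+1√35)^3 = 846 + 143√35
(6+1√35)^4 = 10081 + 1704√35

6 1
71 12
846 143
10081 1704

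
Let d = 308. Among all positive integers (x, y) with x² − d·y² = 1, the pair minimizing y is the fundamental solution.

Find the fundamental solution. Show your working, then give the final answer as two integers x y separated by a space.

351 20

d=308: √d = [17; 1,1,4,1,1,34] (ℓ=6, even), read p_5/q_5
step 0: (17, 1)  from 17·(1,0) + (0,1)
step 1: (18, 1)  from 1·(17,1) + (1,0)
step 2: (35, 2)  from 1·(18,1) + (17,1)
step 3: (158, 9)  from 4·(35,2) + (18,1)
step 4: (193, 11)  from 1·(158,9) + (35,2)
step 5: (351, 20)  from 1·(193,11) + (158,9)
fundamental: x₁=351, y₁=20  (since 123201 − 308·400 = 1)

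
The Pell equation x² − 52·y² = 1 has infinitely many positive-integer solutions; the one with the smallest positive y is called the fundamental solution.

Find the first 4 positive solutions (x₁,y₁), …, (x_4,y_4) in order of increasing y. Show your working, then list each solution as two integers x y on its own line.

649 90
842401 116820
1093435849 151632270
1419278889601 196818569640

√52 = [7; 4,1,2,1,4,14, …], period ℓ=6 (even) → k=5
a_0=7:  p_0=7·1+0=7,  q_0=7·0+1=1
a_1=4:  p_1=4·7+1=29,  q_1=4·1+0=4
…
a_4=1:  p_4=1·101+36=137,  q_4=1·14+5=19
a_5=4:  p_5=4·137+101=649,  q_5=4·19+14=90
→ (649, 90).  Check: 649²=421201, 52·90²=421200, difference 1.
n=2: (649,90)∘(649,90) = (649·649+52·90·90, 649·90+90·649) = (842401,116820)
n=3: (842401,116820)∘(649,90) = (649·842401+52·90·116820, 649·116820+90·842401) = (1093435849,151632270)
n=4: (1093435849,151632270)∘(649,90) = (649·1093435849+52·90·151632270, 649·151632270+90·1093435849) = (1419278889601,196818569640)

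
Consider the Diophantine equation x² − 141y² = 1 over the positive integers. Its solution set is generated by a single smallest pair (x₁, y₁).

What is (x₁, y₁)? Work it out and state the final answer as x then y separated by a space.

95 8

[11; 1,6,1,22] for √141; ℓ=4 ⇒ convergent index 3
a_0=11:  p_0=11·1+0=11,  q_0=11·0+1=1
a_1=1:  p_1=1·11+1=12,  q_1=1·1+0=1
a_2=6:  p_2=6·12+11=83,  q_2=6·1+1=7
a_3=1:  p_3=1·83+12=95,  q_3=1·7+1=8
→ (95, 8).  Check: 95²=9025, 141·8²=9024, difference 1.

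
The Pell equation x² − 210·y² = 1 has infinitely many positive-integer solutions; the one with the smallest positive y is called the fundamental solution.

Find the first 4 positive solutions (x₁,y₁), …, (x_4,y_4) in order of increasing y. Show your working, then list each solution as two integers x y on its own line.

d=210: √d = [14; 2,28] (ℓ=2, even), read p_1/q_1
step 0: (14, 1)  from 14·(1,0) + (0,1)
step 1: (29, 2)  from 2·(14,1) + (1,0)
→ (29, 2).  Check: 29²=841, 210·2²=840, difference 1.
(x_2, y_2) = (29·29 + 210·2·2, 29·2 + 2·29) = (1681, 116)
(x_3, y_3) = (29·1681 + 210·2·116, 29·116 + 2·1681) = (97469, 6726)
(x_4, y_4) = (29·97469 + 210·2·6726, 29·6726 + 2·97469) = (5651521, 389992)

29 2
1681 116
97469 6726
5651521 389992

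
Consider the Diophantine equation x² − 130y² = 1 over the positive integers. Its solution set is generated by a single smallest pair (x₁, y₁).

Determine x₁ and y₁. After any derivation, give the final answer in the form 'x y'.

[11; 2,2,22] for √130; ℓ=3 ⇒ convergent index 5
i=0: a=11 ⇒ p=11, q=1
i=1: a=2 ⇒ p=23, q=2
…
i=3: a=22 ⇒ p=1277, q=112
i=4: a=2 ⇒ p=2611, q=229
i=5: a=2 ⇒ p=6499, q=570
fundamental: x₁=6499, y₁=570  (since 42237001 − 130·324900 = 1)

6499 570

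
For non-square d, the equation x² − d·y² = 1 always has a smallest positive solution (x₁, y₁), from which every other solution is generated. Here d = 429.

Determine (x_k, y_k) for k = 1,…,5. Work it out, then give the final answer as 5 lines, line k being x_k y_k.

1524095 73584
4645731138049 224298012960
14161071197688057215 683702960124468816
43165635614076113391052801 2084056526021580302230080
131577058822456507006275549422975 6352600262053037158494583086384

[20; 1,2,2,9,1,12,1,9,2,2,1,40] for √429; ℓ=12 ⇒ convergent index 11
i=0: a=20 ⇒ p=20, q=1
i=1: a=1 ⇒ p=21, q=1
i=2: a=2 ⇒ p=62, q=3
…
i=4: a=9 ⇒ p=1367, q=66
…
i=6: a=12 ⇒ p=19511, q=942
…
i=8: a=9 ⇒ p=208718, q=10077
i=9: a=2 ⇒ p=438459, q=21169
i=10: a=2 ⇒ p=1085636, q=52415
i=11: a=1 ⇒ p=1524095, q=73584
fundamental: x₁=1524095, y₁=73584  (since 2322865569025 − 429·5414605056 = 1)
(1524095+73584√429)^2 = 4645731138049 + 224298012960√429
(1524095+73584√429)^3 = 14161071197688057215 + 683702960124468816√429
(1524095+73584√429)^4 = 43165635614076113391052801 + 2084056526021580302230080√429
(1524095+73584√429)^5 = 131577058822456507006275549422975 + 6352600262053037158494583086384√429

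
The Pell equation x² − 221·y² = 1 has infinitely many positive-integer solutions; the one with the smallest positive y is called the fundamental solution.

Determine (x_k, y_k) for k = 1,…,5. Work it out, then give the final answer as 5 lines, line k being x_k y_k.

1665 112
5544449 372960
18463013505 1241956688
61481829427201 4135715398080
204734473529565825 13771931033649712

d=221: √d = [14; 1,6,2,6,1,28] (ℓ=6, even), read p_5/q_5
i=0: a=14 ⇒ p=14, q=1
i=1: a=1 ⇒ p=15, q=1
i=2: a=6 ⇒ p=104, q=7
…
i=4: a=6 ⇒ p=1442, q=97
i=5: a=1 ⇒ p=1665, q=112
fundamental: x₁=1665, y₁=112  (since 2772225 − 221·12544 = 1)
n=2: (1665,112)∘(1665,112) = (1665·1665+221·112·112, 1665·112+112·1665) = (5544449,372960)
n=3: (5544449,372960)∘(1665,112) = (1665·5544449+221·112·372960, 1665·372960+112·5544449) = (18463013505,1241956688)
n=4: (18463013505,1241956688)∘(1665,112) = (1665·18463013505+221·112·1241956688, 1665·1241956688+112·18463013505) = (61481829427201,4135715398080)
n=5: (61481829427201,4135715398080)∘(1665,112) = (1665·61481829427201+221·112·4135715398080, 1665·4135715398080+112·61481829427201) = (204734473529565825,13771931033649712)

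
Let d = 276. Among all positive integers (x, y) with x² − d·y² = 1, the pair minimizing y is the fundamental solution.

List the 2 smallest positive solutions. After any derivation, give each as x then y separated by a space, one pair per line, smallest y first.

7775 468
120901249 7277400

d=276: √d = [16; 1,1,1,1,2,2,2,1,1,1,1,32] (ℓ=12, even), read p_11/q_11
a_0=16:  p_0=16·1+0=16,  q_0=16·0+1=1
a_1=1:  p_1=1·16+1=17,  q_1=1·1+0=1
…
a_3=1:  p_3=1·33+17=50,  q_3=1·2+1=3
…
a_8=1:  p_8=1·1246+515=1761,  q_8=1·75+31=106
…
a_10=1:  p_10=1·3007+1761=4768,  q_10=1·181+106=287
a_11=1:  p_11=1·4768+3007=7775,  q_11=1·287+181=468
→ (7775, 468).  Check: 7775²=60450625, 276·468²=60450624, difference 1.
(x_2, y_2) = (7775·7775 + 276·468·468, 7775·468 + 468·7775) = (120901249, 7277400)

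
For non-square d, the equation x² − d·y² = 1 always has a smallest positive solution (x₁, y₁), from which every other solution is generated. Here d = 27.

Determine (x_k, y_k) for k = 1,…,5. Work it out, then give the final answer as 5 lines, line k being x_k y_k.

26 5
1351 260
70226 13515
3650401 702520
189750626 36517525

d=27: √d = [5; 5,10] (ℓ=2, even), read p_1/q_1
step 0: (5, 1)  from 5·(1,0) + (0,1)
step 1: (26, 5)  from 5·(5,1) + (1,0)
(x₁, y₁) = (26, 5);  26² − 27·5² = 1 ✓
(x_2, y_2) = (26·26 + 27·5·5, 26·5 + 5·26) = (1351, 260)
(x_3, y_3) = (26·1351 + 27·5·260, 26·260 + 5·1351) = (70226, 13515)
(x_4, y_4) = (26·70226 + 27·5·13515, 26·13515 + 5·70226) = (3650401, 702520)
(x_5, y_5) = (26·3650401 + 27·5·702520, 26·702520 + 5·3650401) = (189750626, 36517525)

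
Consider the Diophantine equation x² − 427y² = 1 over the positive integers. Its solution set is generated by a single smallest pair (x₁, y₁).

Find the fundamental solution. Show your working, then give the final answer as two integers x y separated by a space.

√427 → a₀=20, period (1,1,1,40); ℓ=4 even so k=3
k=0  a_k=20  p_k/q_k = 20/1
k=1  a_k=1  p_k/q_k = 21/1
k=2  a_k=1  p_k/q_k = 41/2
k=3  a_k=1  p_k/q_k = 62/3
→ (62, 3).  Check: 62²=3844, 427·3²=3843, difference 1.

62 3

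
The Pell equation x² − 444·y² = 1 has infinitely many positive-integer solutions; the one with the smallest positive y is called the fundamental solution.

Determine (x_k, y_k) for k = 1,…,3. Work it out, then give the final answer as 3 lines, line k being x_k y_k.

295 14
174049 8260
102688615 4873386

√444 → a₀=21, period (14,42); ℓ=2 even so k=1
i=0: a=21 ⇒ p=21, q=1
i=1: a=14 ⇒ p=295, q=14
fundamental: x₁=295, y₁=14  (since 87025 − 444·196 = 1)
n=2: (295,14)∘(295,14) = (295·295+444·14·14, 295·14+14·295) = (174049,8260)
n=3: (174049,8260)∘(295,14) = (295·174049+444·14·8260, 295·8260+14·174049) = (102688615,4873386)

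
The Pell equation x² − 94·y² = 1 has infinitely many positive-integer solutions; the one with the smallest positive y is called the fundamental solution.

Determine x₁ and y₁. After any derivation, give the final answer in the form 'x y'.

2143295 221064

√94 = [9; 1,2,3,1,1,…,2,1,18, …], period ℓ=16 (even) → k=15
step 0: (9, 1)  from 9·(1,0) + (0,1)
…
step 4: (126, 13)  from 1·(97,10) + (29,3)
step 5: (223, 23)  from 1·(126,13) + (97,10)
…
step 7: (1464, 151)  from 1·(1241,128) + (223,23)
…
step 14: (1490361, 153719)  from 2·(652934,67345) + (184493,19029)
step 15: (2143295, 221064)  from 1·(1490361,153719) + (652934,67345)
(x₁, y₁) = (2143295, 221064);  2143295² − 94·221064² = 1 ✓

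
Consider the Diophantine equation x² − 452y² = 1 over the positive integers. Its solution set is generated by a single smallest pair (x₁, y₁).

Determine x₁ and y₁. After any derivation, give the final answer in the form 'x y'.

1204353 56648

√452 = [21; 3,1,5,3,10,3,5,1,3,42, …], period ℓ=10 (even) → k=9
step 0: (21, 1)  from 21·(1,0) + (0,1)
…
step 3: (489, 23)  from 5·(85,4) + (64,3)
…
step 8: (313483, 14745)  from 1·(263904,12413) + (49579,2332)
step 9: (1204353, 56648)  from 3·(313483,14745) + (263904,12413)
(x₁, y₁) = (1204353, 56648);  1204353² − 452·56648² = 1 ✓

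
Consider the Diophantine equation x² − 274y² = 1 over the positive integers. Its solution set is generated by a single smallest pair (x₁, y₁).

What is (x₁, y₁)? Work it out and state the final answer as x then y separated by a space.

√274 = [16; 1,1,4,4,1,1,32, …], period ℓ=7 (odd) → k=13
a_0=16:  p_0=16·1+0=16,  q_0=16·0+1=1
a_1=1:  p_1=1·16+1=17,  q_1=1·1+0=1
a_2=1:  p_2=1·17+16=33,  q_2=1·1+1=2
…
a_4=4:  p_4=4·149+33=629,  q_4=4·9+2=38
…
a_6=1:  p_6=1·778+629=1407,  q_6=1·47+38=85
a_7=32:  p_7=32·1407+778=45802,  q_7=32·85+47=2767
…
a_9=1:  p_9=1·47209+45802=93011,  q_9=1·2852+2767=5619
…
a_11=4:  p_11=4·419253+93011=1770023,  q_11=4·25328+5619=106931
a_12=1:  p_12=1·1770023+419253=2189276,  q_12=1·106931+25328=132259
a_13=1:  p_13=1·2189276+1770023=3959299,  q_13=1·132259+106931=239190
fundamental: x₁=3959299, y₁=239190  (since 15676048571401 − 274·57211856100 = 1)

3959299 239190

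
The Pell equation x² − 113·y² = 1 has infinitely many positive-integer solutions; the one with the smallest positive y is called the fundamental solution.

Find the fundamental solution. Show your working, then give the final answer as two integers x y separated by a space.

1204353 113296

√113 = [10; 1,1,1,2,2,1,1,1,20, …], period ℓ=9 (odd) → k=17
step 0: (10, 1)  from 10·(1,0) + (0,1)
step 1: (11, 1)  from 1·(10,1) + (1,0)
…
step 3: (32, 3)  from 1·(21,2) + (11,1)
step 4: (85, 8)  from 2·(32,3) + (21,2)
step 5: (202, 19)  from 2·(85,8) + (32,3)
step 6: (287, 27)  from 1·(202,19) + (85,8)
…
step 9: (16009, 1506)  from 20·(776,73) + (489,46)
step 10: (16785, 1579)  from 1·(16009,1506) + (776,73)
step 11: (32794, 3085)  from 1·(16785,1579) + (16009,1506)
step 12: (49579, 4664)  from 1·(32794,3085) + (16785,1579)
…
step 14: (313483, 29490)  from 2·(131952,12413) + (49579,4664)
step 15: (445435, 41903)  from 1·(313483,29490) + (131952,12413)
step 16: (758918, 71393)  from 1·(445435,41903) + (313483,29490)
step 17: (1204353, 113296)  from 1·(758918,71393) + (445435,41903)
→ (1204353, 113296).  Check: 1204353²=1450466148609, 113·113296²=1450466148608, difference 1.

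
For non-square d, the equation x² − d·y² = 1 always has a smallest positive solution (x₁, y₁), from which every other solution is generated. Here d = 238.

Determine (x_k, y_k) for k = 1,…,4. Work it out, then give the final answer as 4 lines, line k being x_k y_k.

[15; 2,2,1,14,1,2,2,30] for √238; ℓ=8 ⇒ convergent index 7
step 0: (15, 1)  from 15·(1,0) + (0,1)
step 1: (31, 2)  from 2·(15,1) + (1,0)
step 2: (77, 5)  from 2·(31,2) + (15,1)
…
step 4: (1589, 103)  from 14·(108,7) + (77,5)
…
step 6: (4983, 323)  from 2·(1697,110) + (1589,103)
step 7: (11663, 756)  from 2·(4983,323) + (1697,110)
(x₁, y₁) = (11663, 756);  11663² − 238·756² = 1 ✓
(x_2, y_2) = (11663·11663 + 238·756·756, 11663·756 + 756·11663) = (272051137, 17634456)
(x_3, y_3) = (11663·272051137 + 238·756·17634456, 11663·17634456 + 756·272051137) = (6345864809999, 411341319900)
(x_4, y_4) = (11663·6345864809999 + 238·756·411341319900, 11663·411341319900 + 756·6345864809999) = (148023642285985537, 9594947610352944)

11663 756
272051137 17634456
6345864809999 411341319900
148023642285985537 9594947610352944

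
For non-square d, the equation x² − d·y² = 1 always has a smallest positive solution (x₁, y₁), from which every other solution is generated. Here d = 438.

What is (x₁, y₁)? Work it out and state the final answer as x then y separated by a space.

√438 = [20; 1,12,1,40, …], period ℓ=4 (even) → k=3
i=0: a=20 ⇒ p=20, q=1
i=1: a=1 ⇒ p=21, q=1
i=2: a=12 ⇒ p=272, q=13
i=3: a=1 ⇒ p=293, q=14
fundamental: x₁=293, y₁=14  (since 85849 − 438·196 = 1)

293 14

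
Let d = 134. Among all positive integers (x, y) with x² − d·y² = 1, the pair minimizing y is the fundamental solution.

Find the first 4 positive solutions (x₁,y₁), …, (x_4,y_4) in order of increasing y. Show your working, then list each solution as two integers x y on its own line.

145925 12606
42588211249 3679061100
12429369452874725 1073733982022394
3627511474778900280001 313369262649556627800

[11; 1,1,2,1,3,…,1,1,22] for √134; ℓ=14 ⇒ convergent index 13
step 0: (11, 1)  from 11·(1,0) + (0,1)
step 1: (12, 1)  from 1·(11,1) + (1,0)
step 2: (23, 2)  from 1·(12,1) + (11,1)
step 3: (58, 5)  from 2·(23,2) + (12,1)
…
step 6: (382, 33)  from 1·(301,26) + (81,7)
step 7: (4121, 356)  from 10·(382,33) + (301,26)
…
step 9: (17630, 1523)  from 3·(4503,389) + (4121,356)
step 10: (22133, 1912)  from 1·(17630,1523) + (4503,389)
…
step 12: (84029, 7259)  from 1·(61896,5347) + (22133,1912)
step 13: (145925, 12606)  from 1·(84029,7259) + (61896,5347)
→ (145925, 12606).  Check: 145925²=21294105625, 134·12606²=21294105624, difference 1.
k=2:  x_2 = 145925·145925+134·12606·12606 = 42588211249,  y_2 = 145925·12606+12606·145925 = 3679061100
k=3:  x_3 = 145925·42588211249+134·12606·3679061100 = 12429369452874725,  y_3 = 145925·3679061100+12606·42588211249 = 1073733982022394
k=4:  x_4 = 145925·12429369452874725+134·12606·1073733982022394 = 3627511474778900280001,  y_4 = 145925·1073733982022394+12606·12429369452874725 = 313369262649556627800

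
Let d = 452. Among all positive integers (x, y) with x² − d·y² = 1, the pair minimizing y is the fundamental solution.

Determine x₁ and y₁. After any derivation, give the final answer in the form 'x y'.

√452 = [21; 3,1,5,3,10,3,5,1,3,42, …], period ℓ=10 (even) → k=9
step 0: (21, 1)  from 21·(1,0) + (0,1)
…
step 2: (85, 4)  from 1·(64,3) + (21,1)
step 3: (489, 23)  from 5·(85,4) + (64,3)
step 4: (1552, 73)  from 3·(489,23) + (85,4)
…
step 7: (263904, 12413)  from 5·(49579,2332) + (16009,753)
step 8: (313483, 14745)  from 1·(263904,12413) + (49579,2332)
step 9: (1204353, 56648)  from 3·(313483,14745) + (263904,12413)
(x₁, y₁) = (1204353, 56648);  1204353² − 452·56648² = 1 ✓

1204353 56648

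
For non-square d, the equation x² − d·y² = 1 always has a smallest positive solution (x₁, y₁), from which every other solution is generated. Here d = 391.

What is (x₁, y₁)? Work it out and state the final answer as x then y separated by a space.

7338680 371133

d=391: √d = [19; 1,3,2,2,1,…,3,1,38] (ℓ=16, even), read p_15/q_15
step 0: (19, 1)  from 19·(1,0) + (0,1)
…
step 2: (79, 4)  from 3·(20,1) + (19,1)
step 3: (178, 9)  from 2·(79,4) + (20,1)
step 4: (435, 22)  from 2·(178,9) + (79,4)
step 5: (613, 31)  from 1·(435,22) + (178,9)
…
step 7: (2709, 137)  from 2·(1048,53) + (613,31)
step 8: (52519, 2656)  from 19·(2709,137) + (1048,53)
step 9: (107747, 5449)  from 2·(52519,2656) + (2709,137)
step 10: (160266, 8105)  from 1·(107747,5449) + (52519,2656)
step 11: (268013, 13554)  from 1·(160266,8105) + (107747,5449)
step 12: (696292, 35213)  from 2·(268013,13554) + (160266,8105)
step 13: (1660597, 83980)  from 2·(696292,35213) + (268013,13554)
step 14: (5678083, 287153)  from 3·(1660597,83980) + (696292,35213)
step 15: (7338680, 371133)  from 1·(5678083,287153) + (1660597,83980)
(x₁, y₁) = (7338680, 371133);  7338680² − 391·371133² = 1 ✓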